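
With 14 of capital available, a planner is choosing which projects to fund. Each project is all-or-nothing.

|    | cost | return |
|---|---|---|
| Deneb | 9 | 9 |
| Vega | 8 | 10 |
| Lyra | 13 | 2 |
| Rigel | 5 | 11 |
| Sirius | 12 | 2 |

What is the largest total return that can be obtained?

Take Vega and Rigel: cost 8 + 5 = 13 ≤ 14, return 10 + 11 = 21.
No other feasible combination does better.

21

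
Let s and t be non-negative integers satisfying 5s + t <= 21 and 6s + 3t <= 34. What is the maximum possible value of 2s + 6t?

The continuous relaxation peaks at (0, 11.3) with value 68.00; rounding to a feasible lattice point costs some objective.
(s,t)=(0,11): 5·0+1·11=11≤21, 6·0+3·11=33≤34, objective 66.
(s,t)=(0,10): 5·0+1·10=10≤21, 6·0+3·10=30≤34, objective 60.
The best lattice point is (0,11), giving 66.

66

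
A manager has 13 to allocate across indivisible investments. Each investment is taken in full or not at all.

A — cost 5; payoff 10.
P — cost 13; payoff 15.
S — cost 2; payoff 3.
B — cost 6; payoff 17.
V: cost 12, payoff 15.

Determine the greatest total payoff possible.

30

S + B: cost 2 + 6 = 8 ≤ 13, payoff 3 + 17 = 20.
A + S + B: cost 5 + 2 + 6 = 13 ≤ 13, payoff 10 + 3 + 17 = 30.
A + B: cost 5 + 6 = 11 ≤ 13, payoff 10 + 17 = 27.
Best is A, S, and B with total payoff 30.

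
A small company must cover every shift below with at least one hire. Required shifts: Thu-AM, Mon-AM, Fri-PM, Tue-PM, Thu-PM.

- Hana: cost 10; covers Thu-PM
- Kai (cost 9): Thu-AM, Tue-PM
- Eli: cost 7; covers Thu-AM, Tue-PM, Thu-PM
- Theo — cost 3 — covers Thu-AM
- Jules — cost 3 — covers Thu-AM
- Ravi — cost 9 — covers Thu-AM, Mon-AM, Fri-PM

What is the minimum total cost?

Choose Eli and Ravi: together they cover Thu-AM, Mon-AM, Fri-PM, Tue-PM, Thu-PM — every shift.
Total cost: 7 + 9 = 16.
No cover costs less than 16.

16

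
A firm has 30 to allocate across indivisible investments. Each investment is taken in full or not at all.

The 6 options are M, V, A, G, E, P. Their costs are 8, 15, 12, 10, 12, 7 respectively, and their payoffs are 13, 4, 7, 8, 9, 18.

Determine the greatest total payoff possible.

This is an integer program with binary decision variables.
Take M, E, and P: cost 8 + 12 + 7 = 27 ≤ 30, payoff 13 + 9 + 18 = 40.
No other feasible combination does better.

40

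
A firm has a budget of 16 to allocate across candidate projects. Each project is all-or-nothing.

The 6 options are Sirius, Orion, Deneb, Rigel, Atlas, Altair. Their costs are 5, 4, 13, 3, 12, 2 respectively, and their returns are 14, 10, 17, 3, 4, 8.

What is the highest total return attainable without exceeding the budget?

35

Allowing fractional choices, the relaxed optimum would be about 38.5, but projects are indivisible.
Sirius + Orion + Rigel + Altair: cost 5 + 4 + 3 + 2 = 14 ≤ 16, return 14 + 10 + 3 + 8 = 35.
Sirius + Orion + Altair: cost 5 + 4 + 2 = 11 ≤ 16, return 14 + 10 + 8 = 32.
Sirius + Orion + Rigel: cost 5 + 4 + 3 = 12 ≤ 16, return 14 + 10 + 3 = 27.
Best is Sirius, Orion, Rigel, and Altair with total return 35.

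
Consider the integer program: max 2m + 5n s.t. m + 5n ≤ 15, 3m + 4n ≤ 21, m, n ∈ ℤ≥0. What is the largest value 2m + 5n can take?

18

(m,n)=(4,2): 1·4+5·2=14≤15, 3·4+4·2=20≤21, objective 18.
(m,n)=(3,2): 1·3+5·2=13≤15, 3·3+4·2=17≤21, objective 16.
(m,n)=(5,1): 1·5+5·1=10≤15, 3·5+4·1=19≤21, objective 15.
The best lattice point is (4,2), giving 18.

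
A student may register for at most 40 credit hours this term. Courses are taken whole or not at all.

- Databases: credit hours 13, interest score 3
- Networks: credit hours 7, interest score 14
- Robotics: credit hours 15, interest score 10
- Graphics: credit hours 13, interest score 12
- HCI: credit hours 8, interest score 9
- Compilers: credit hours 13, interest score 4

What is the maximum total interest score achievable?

36

Take Networks, Robotics, and Graphics: credit hours 7 + 15 + 13 = 35 ≤ 40, interest score 14 + 10 + 12 = 36.
No other feasible combination does better.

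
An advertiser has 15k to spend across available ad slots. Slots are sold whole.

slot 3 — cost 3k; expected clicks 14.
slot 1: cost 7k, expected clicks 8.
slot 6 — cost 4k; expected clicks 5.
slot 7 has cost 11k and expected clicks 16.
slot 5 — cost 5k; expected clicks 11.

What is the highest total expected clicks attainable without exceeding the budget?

33

Take slot 3, slot 1, and slot 5: cost 3 + 7 + 5 = 15 ≤ 15, expected clicks 14 + 8 + 11 = 33.
No other feasible combination does better.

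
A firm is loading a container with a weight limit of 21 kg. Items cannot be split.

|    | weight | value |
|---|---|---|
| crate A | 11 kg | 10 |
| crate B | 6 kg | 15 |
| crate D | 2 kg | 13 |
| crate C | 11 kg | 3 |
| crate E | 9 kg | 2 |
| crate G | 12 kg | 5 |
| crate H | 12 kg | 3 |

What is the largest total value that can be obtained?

This is an integer program with binary decision variables.
crate B + crate D + crate G: weight 6 + 2 + 12 = 20 ≤ 21, value 15 + 13 + 5 = 33.
crate A + crate B + crate D: weight 11 + 6 + 2 = 19 ≤ 21, value 10 + 15 + 13 = 38.
crate B + crate D + crate C: weight 6 + 2 + 11 = 19 ≤ 21, value 15 + 13 + 3 = 31.
Best is crate A, crate B, and crate D with total value 38.

38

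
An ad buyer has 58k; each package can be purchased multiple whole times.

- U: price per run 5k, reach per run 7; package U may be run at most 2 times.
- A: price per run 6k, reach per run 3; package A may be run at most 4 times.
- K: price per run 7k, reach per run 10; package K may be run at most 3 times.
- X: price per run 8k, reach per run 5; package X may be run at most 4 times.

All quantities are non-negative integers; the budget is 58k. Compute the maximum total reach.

Take 2×U, 3×K, and 3×X: price 55 ≤ 58, reach 2·7 + 3·10 + 3·5 = 59.
K has the best ratio (10/7) and is taken to its limit of 3; remaining capacity is filled optimally with the others.

59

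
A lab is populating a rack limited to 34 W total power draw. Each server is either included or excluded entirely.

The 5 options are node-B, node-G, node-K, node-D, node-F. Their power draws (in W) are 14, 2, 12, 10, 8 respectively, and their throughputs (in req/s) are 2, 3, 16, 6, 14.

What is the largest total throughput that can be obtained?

39

node-G + node-K + node-D + node-F: power draw 2 + 12 + 10 + 8 = 32 ≤ 34, throughput 3 + 16 + 6 + 14 = 39.
node-K + node-D + node-F: power draw 12 + 10 + 8 = 30 ≤ 34, throughput 16 + 6 + 14 = 36.
Best is node-G, node-K, node-D, and node-F with total throughput 39.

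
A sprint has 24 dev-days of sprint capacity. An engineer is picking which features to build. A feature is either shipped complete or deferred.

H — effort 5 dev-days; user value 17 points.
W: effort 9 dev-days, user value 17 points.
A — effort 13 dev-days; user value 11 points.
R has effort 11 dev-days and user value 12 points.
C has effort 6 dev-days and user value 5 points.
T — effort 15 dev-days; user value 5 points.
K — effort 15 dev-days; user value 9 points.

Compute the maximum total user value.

39

H + W + C: effort 5 + 9 + 6 = 20 ≤ 24, user value 17 + 17 + 5 = 39.
H + W: effort 5 + 9 = 14 ≤ 24, user value 17 + 17 = 34.
Best is H, W, and C with total user value 39.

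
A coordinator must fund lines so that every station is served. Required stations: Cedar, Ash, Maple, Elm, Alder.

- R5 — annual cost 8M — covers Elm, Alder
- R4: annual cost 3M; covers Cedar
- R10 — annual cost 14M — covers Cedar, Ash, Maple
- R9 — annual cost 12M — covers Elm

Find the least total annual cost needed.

22

The greedy cost-per-new-station heuristic would pick R4, R5, and R10 for 25, but a cheaper cover exists.
Choose R5 and R10: together they cover Cedar, Ash, Maple, Elm, Alder — every station.
Total annual cost: 8 + 14 = 22.
No cover costs less than 22.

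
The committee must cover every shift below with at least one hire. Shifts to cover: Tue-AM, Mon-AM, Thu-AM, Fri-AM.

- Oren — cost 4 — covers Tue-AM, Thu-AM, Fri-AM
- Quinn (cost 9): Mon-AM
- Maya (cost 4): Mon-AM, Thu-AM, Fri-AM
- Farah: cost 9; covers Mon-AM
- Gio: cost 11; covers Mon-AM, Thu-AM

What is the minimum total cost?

Choose Oren and Maya: together they cover Tue-AM, Mon-AM, Thu-AM, Fri-AM — every shift.
Total cost: 4 + 4 = 8.
No cover costs less than 8.

8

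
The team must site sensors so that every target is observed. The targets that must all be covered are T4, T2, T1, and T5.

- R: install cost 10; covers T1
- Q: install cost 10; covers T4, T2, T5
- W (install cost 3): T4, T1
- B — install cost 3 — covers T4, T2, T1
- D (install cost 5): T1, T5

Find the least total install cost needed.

This is an integer covering problem.
Choose B and D: together they cover T4, T2, T1, T5 — every target.
Total install cost: 3 + 5 = 8.
No cover costs less than 8.

8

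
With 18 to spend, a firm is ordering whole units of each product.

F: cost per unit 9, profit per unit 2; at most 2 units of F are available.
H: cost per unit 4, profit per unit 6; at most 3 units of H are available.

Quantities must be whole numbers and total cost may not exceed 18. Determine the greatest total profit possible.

H has the best ratio (6/4); taking only H gives at most 3×6 = 18 (stopped by the supply cap of 3).
Optimal: 3×H: cost 12 ≤ 18, profit 3·6 = 18.

18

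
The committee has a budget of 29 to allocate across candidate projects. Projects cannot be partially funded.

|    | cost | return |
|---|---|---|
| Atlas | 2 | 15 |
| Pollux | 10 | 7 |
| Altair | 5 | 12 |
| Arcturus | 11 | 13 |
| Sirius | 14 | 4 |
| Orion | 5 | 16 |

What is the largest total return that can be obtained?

56

Allowing fractional choices, the relaxed optimum would be about 60.2, but projects are indivisible.
Atlas + Pollux + Arcturus + Orion: cost 2 + 10 + 11 + 5 = 28 ≤ 29, return 15 + 7 + 13 + 16 = 51.
Atlas + Altair + Arcturus + Orion: cost 2 + 5 + 11 + 5 = 23 ≤ 29, return 15 + 12 + 13 + 16 = 56.
Best is Atlas, Altair, Arcturus, and Orion with total return 56.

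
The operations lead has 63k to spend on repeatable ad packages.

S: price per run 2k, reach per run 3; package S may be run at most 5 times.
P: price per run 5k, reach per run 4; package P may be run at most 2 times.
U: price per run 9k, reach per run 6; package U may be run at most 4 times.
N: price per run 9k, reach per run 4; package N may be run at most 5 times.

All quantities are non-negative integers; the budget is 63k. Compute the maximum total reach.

5×S, 1×P, 4×U, and 1×N: price 60 ≤ 63, reach 5·3 + 1·4 + 4·6 + 1·4 = 47.
4×S, 2×P, 4×U, and 1×N: price 63 ≤ 63, reach 4·3 + 2·4 + 4·6 + 1·4 = 48.
Best is 48.

48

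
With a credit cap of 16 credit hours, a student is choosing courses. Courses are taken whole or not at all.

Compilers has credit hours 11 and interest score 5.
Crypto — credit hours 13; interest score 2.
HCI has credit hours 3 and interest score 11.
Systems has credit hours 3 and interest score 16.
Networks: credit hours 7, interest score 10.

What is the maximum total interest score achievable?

Take HCI, Systems, and Networks: credit hours 3 + 3 + 7 = 13 ≤ 16, interest score 11 + 16 + 10 = 37.
No other feasible combination does better.

37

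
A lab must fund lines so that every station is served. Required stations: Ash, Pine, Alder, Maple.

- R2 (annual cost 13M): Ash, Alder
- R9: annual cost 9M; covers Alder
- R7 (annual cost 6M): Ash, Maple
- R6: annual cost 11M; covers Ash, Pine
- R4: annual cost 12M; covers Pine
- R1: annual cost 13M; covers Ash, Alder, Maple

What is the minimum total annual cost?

24

Choose R6 and R1: together they cover Ash, Pine, Alder, Maple — every station.
Total annual cost: 11 + 13 = 24.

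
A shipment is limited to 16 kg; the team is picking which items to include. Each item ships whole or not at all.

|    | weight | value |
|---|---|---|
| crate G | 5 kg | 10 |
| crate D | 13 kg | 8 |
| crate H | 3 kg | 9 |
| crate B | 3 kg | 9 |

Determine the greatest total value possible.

crate G + crate H + crate B: weight 5 + 3 + 3 = 11 ≤ 16, value 10 + 9 + 9 = 28.
crate G + crate H: weight 5 + 3 = 8 ≤ 16, value 10 + 9 = 19.
Best is crate G, crate H, and crate B with total value 28.

28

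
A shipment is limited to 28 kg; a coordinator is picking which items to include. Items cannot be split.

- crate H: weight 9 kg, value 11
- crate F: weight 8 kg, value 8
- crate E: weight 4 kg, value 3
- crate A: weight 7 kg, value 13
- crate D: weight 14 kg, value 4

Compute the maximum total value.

This is an integer program with binary decision variables.
crate H + crate F + crate E + crate A: weight 9 + 8 + 4 + 7 = 28 ≤ 28, value 11 + 8 + 3 + 13 = 35.
crate H + crate F + crate A: weight 9 + 8 + 7 = 24 ≤ 28, value 11 + 8 + 13 = 32.
Best is crate H, crate F, crate E, and crate A with total value 35.

35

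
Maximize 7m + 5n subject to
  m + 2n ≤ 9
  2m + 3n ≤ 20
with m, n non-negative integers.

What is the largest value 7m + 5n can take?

(m,n)=(9,0) is feasible, giving 63.
(m,n)=(8,0) is feasible, giving 56.
Maximum is 63 at (m,n)=(9,0).

63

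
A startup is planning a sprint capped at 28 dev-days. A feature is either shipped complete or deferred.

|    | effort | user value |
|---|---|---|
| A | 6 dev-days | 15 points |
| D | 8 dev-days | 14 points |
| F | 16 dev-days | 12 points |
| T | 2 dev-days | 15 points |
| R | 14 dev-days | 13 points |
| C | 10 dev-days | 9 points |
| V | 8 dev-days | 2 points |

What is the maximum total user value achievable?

Allowing fractional choices, the relaxed optimum would be about 55.1, but features are indivisible.
A + D + T + V: effort 6 + 8 + 2 + 8 = 24 ≤ 28, user value 15 + 14 + 15 + 2 = 46.
A + D + T + C: effort 6 + 8 + 2 + 10 = 26 ≤ 28, user value 15 + 14 + 15 + 9 = 53.
A + D + T: effort 6 + 8 + 2 = 16 ≤ 28, user value 15 + 14 + 15 = 44.
Best is A, D, T, and C with total user value 53.

53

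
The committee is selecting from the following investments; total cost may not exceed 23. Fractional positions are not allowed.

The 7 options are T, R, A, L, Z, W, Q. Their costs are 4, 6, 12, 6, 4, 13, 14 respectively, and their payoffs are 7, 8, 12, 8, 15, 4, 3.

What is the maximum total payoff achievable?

38

Allowing fractional choices, the relaxed optimum would be about 41.0, but investments are indivisible.
T + R + L + Z: cost 4 + 6 + 6 + 4 = 20 ≤ 23, payoff 7 + 8 + 8 + 15 = 38.
R + A + Z: cost 6 + 12 + 4 = 22 ≤ 23, payoff 8 + 12 + 15 = 35.
Best is T, R, L, and Z with total payoff 38.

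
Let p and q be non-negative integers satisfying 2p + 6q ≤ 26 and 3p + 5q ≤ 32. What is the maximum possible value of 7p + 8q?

71

The continuous relaxation peaks at (10.7, 0) with value 74.67; rounding to a feasible lattice point costs some objective.
(p,q)=(9,1) is feasible, giving 71.
(p,q)=(10,0) is feasible, giving 70.
(p,q)=(8,1) is feasible, giving 64.
The best lattice point is (9,1), giving 71.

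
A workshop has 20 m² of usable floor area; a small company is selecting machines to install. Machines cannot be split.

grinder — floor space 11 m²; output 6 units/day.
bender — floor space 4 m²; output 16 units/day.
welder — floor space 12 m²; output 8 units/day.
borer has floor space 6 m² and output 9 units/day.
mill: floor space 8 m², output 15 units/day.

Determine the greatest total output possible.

Take bender, borer, and mill: floor space 4 + 6 + 8 = 18 ≤ 20, output 16 + 9 + 15 = 40.
No other feasible combination does better.

40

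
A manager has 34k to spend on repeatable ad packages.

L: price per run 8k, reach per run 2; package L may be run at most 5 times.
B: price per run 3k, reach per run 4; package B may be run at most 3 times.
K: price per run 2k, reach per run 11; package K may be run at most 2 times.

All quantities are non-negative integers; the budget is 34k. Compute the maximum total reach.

1×L, 3×B, and 2×K: price 21 ≤ 34, reach 1·2 + 3·4 + 2·11 = 36.
2×L, 3×B, and 2×K: price 29 ≤ 34, reach 2·2 + 3·4 + 2·11 = 38.
Best is 38.

38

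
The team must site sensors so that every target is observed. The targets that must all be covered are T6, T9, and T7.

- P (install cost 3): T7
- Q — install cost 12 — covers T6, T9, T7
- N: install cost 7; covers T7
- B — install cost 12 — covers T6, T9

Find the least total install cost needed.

12

Q alone covers T6, T9, T7 — every target.
Total install cost: 12.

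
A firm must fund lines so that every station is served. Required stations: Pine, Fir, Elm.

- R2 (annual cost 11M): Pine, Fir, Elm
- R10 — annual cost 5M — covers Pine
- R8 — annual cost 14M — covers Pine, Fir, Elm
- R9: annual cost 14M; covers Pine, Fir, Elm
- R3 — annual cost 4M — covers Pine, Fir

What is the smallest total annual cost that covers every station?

The greedy cost-per-new-station heuristic would pick R3 and R2 for 15, but a cheaper cover exists.
R2 alone covers Pine, Fir, Elm — every station.
Total annual cost: 11.
No cover costs less than 11.

11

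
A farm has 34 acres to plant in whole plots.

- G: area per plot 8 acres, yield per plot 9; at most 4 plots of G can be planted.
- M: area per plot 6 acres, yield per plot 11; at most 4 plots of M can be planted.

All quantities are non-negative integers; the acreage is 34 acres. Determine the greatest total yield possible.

53

Take 1×G and 4×M: area 32 ≤ 34, yield 1·9 + 4·11 = 53.
M has the best ratio (11/6) and is taken to its limit of 4; remaining capacity is filled optimally with the others.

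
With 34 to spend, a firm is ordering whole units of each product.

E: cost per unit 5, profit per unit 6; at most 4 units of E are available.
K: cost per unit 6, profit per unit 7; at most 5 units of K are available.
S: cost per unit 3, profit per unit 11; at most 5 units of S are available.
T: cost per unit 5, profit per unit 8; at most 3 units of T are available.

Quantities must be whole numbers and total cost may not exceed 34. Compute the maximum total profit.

79

Take 5×S and 3×T: cost 30 ≤ 34, profit 5·11 + 3·8 = 79.
S has the best ratio (11/3) and is taken to its limit of 5; remaining capacity is filled optimally with the others.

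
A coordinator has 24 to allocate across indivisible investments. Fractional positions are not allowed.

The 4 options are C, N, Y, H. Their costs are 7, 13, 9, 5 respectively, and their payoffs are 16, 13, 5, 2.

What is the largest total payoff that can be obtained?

Allowing fractional choices, the relaxed optimum would be about 31.2, but investments are indivisible.
C + N: cost 7 + 13 = 20 ≤ 24, payoff 16 + 13 = 29.
C + Y + H: cost 7 + 9 + 5 = 21 ≤ 24, payoff 16 + 5 + 2 = 23.
Best is C and N with total payoff 29.

29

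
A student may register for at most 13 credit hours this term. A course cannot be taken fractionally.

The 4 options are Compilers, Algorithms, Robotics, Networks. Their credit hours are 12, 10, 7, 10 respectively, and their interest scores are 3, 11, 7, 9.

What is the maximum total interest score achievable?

11

This is an integer program with binary decision variables.
Allowing fractional choices, the relaxed optimum would be about 14.0, but courses are indivisible.
Networks: credit hours 10 ≤ 13, interest score 9.
Algorithms: credit hours 10 ≤ 13, interest score 11.
Robotics: credit hours 7 ≤ 13, interest score 7.
Best is Algorithms with total interest score 11.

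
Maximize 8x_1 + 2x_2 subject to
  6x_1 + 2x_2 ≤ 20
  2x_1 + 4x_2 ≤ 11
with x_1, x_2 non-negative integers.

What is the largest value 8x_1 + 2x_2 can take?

26

(x_1,x_2)=(3,1) is feasible, giving 26.
(x_1,x_2)=(3,0) is feasible, giving 24.
(x_1,x_2)=(2,1) is feasible, giving 18.
(x_1,x_2)=(2,0) is feasible, giving 16.
Maximum is 26 at (x_1,x_2)=(3,1).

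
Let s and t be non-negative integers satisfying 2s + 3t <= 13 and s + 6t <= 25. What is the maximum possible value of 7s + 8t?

43

Relaxing integrality, the LP optimum is 45.50 at (s,t) = (6.5, 0), which is not an integer point.
(s,t)=(5,1): 2·5+3·1=13≤13, 1·5+6·1=11≤25, objective 43.
(s,t)=(6,0): 2·6+3·0=12≤13, 1·6+6·0=6≤25, objective 42.
(s,t)=(4,1): 2·4+3·1=11≤13, 1·4+6·1=10≤25, objective 36.
(s,t)=(5,0): 2·5+3·0=10≤13, 1·5+6·0=5≤25, objective 35.
The best lattice point is (5,1), giving 43.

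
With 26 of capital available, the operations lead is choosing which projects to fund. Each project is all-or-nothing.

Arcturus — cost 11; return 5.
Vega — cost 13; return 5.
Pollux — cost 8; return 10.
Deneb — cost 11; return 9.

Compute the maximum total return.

19

Take Pollux and Deneb: cost 8 + 11 = 19 ≤ 26, return 10 + 9 = 19.
No other feasible combination does better.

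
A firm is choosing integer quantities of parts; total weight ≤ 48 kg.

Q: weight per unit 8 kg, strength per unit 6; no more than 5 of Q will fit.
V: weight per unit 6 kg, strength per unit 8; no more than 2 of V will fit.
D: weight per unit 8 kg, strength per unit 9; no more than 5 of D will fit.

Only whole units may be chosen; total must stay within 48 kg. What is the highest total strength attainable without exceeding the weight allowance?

V has the best ratio (8/6); taking only V gives at most 2×8 = 16 (stopped by the supply cap of 2).
Mixing does better — 1×V and 5×D: weight 46 ≤ 48, strength 1·8 + 5·9 = 53.

53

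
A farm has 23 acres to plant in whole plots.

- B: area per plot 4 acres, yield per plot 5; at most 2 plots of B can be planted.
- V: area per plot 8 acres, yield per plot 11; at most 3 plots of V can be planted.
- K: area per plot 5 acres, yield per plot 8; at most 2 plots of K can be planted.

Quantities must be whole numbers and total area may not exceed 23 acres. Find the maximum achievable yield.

32

K has the best ratio (8/5); taking only K gives at most 2×8 = 16 (stopped by the supply cap of 2).
Mixing does better — 1×B, 1×V, and 2×K: area 22 ≤ 23, yield 1·5 + 1·11 + 2·8 = 32.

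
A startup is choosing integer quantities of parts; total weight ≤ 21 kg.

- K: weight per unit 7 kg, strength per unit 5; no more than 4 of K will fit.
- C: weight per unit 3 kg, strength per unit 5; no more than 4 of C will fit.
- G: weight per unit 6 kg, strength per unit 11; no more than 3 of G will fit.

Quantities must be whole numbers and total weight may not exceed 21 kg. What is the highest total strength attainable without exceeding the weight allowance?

Take 1×C and 3×G: weight 21 ≤ 21, strength 1·5 + 3·11 = 38.
G has the best ratio (11/6) and is taken to its limit of 3; remaining capacity is filled optimally with the others.

38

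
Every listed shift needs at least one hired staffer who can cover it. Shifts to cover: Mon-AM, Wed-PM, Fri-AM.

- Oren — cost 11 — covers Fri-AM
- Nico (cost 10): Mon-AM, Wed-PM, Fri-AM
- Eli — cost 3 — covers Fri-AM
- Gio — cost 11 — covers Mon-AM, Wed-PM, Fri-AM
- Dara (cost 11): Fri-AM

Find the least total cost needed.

10

The greedy cost-per-new-shift heuristic would pick Eli and Nico for 13, but a cheaper cover exists.
Nico alone covers Mon-AM, Wed-PM, Fri-AM — every shift.
Total cost: 10.
No cover costs less than 10.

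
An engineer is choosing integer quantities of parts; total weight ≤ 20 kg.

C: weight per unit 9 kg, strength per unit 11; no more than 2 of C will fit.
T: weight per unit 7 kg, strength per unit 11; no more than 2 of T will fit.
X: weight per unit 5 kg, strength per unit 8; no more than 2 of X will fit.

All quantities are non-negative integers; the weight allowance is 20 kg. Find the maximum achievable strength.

30

This is a bounded integer knapsack.
X has the best ratio (8/5); taking only X gives at most 2×8 = 16 (stopped by the supply cap of 2).
Mixing does better — 2×T and 1×X: weight 19 ≤ 20, strength 2·11 + 1·8 = 30.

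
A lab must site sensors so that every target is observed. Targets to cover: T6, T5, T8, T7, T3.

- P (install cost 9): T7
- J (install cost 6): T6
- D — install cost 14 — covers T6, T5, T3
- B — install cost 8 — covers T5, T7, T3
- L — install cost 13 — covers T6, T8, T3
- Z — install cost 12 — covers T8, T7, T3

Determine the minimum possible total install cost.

21

This is an integer covering problem.
Choose B and L: together they cover T6, T5, T8, T7, T3 — every target.
Total install cost: 8 + 13 = 21.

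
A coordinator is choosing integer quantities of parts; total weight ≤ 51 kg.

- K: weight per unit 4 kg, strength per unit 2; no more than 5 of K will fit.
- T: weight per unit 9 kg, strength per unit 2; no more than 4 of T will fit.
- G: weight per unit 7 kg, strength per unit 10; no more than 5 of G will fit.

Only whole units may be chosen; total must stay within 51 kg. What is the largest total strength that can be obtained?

58

Take 4×K and 5×G: weight 51 ≤ 51, strength 4·2 + 5·10 = 58.
G has the best ratio (10/7) and is taken to its limit of 5; remaining capacity is filled optimally with the others.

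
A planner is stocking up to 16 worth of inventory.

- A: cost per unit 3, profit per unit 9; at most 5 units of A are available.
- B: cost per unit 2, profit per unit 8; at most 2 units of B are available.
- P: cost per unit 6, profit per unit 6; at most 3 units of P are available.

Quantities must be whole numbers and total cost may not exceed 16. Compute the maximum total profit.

This is a bounded integer knapsack.
5×A: cost 15 ≤ 16, profit 5·9 = 45.
4×A and 2×B: cost 16 ≤ 16, profit 4·9 + 2·8 = 52.
Best is 52.

52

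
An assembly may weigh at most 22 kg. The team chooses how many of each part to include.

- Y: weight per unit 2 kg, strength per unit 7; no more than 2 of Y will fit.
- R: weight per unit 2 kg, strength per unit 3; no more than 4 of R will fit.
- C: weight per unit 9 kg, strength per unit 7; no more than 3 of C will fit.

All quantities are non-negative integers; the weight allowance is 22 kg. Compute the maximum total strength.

33

This is a bounded integer knapsack.
Y has the best ratio (7/2); taking only Y gives at most 2×7 = 14 (stopped by the supply cap of 2).
Mixing does better — 2×Y, 4×R, and 1×C: weight 21 ≤ 22, strength 2·7 + 4·3 + 1·7 = 33.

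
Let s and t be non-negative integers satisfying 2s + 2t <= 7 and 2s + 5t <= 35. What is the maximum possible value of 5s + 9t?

(s,t)=(0,3): 2·0+2·3=6≤7, 2·0+5·3=15≤35, objective 27.
(s,t)=(1,2): 2·1+2·2=6≤7, 2·1+5·2=12≤35, objective 23.
Maximum is 27 at (s,t)=(0,3).

27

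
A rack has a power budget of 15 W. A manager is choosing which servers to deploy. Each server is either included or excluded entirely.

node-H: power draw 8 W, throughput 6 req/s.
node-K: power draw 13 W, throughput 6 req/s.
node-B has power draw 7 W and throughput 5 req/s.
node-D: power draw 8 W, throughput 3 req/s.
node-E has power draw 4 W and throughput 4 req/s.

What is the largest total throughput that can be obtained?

Allowing fractional choices, the relaxed optimum would be about 12.1, but servers are indivisible.
node-B + node-E: power draw 7 + 4 = 11 ≤ 15, throughput 5 + 4 = 9.
node-H + node-B: power draw 8 + 7 = 15 ≤ 15, throughput 6 + 5 = 11.
node-H + node-E: power draw 8 + 4 = 12 ≤ 15, throughput 6 + 4 = 10.
Best is node-H and node-B with total throughput 11.

11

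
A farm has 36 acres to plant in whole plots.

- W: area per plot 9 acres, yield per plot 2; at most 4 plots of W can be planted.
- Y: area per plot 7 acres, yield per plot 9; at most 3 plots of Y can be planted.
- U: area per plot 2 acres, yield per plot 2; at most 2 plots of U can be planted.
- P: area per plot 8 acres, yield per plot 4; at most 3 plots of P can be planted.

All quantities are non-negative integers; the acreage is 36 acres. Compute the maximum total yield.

Take 3×Y, 2×U, and 1×P: area 33 ≤ 36, yield 3·9 + 2·2 + 1·4 = 35.
Y has the best ratio (9/7) and is taken to its limit of 3; remaining capacity is filled optimally with the others.

35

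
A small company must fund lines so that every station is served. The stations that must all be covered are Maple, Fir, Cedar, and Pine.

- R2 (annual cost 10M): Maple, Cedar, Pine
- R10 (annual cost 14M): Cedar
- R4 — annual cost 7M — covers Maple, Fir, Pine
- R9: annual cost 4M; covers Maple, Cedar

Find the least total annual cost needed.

Choose R4 and R9: together they cover Maple, Fir, Cedar, Pine — every station.
Total annual cost: 7 + 4 = 11.
No cover costs less than 11.

11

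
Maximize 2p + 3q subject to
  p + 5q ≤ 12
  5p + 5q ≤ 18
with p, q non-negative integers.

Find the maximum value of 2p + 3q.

8

Relaxing integrality, the LP optimum is 9.30 at (p,q) = (1.5, 2.1), which is not an integer point.
(p,q)=(1,2): 1·1+5·2=11≤12, 5·1+5·2=15≤18, objective 8.
(p,q)=(2,1): 1·2+5·1=7≤12, 5·2+5·1=15≤18, objective 7.
Maximum is 8 at (p,q)=(1,2).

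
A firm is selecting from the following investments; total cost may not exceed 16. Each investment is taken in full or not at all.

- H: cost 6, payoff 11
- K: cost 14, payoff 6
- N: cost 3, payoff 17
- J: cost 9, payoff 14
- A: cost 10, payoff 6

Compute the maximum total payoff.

31

H + J: cost 6 + 9 = 15 ≤ 16, payoff 11 + 14 = 25.
N + J: cost 3 + 9 = 12 ≤ 16, payoff 17 + 14 = 31.
H + N: cost 6 + 3 = 9 ≤ 16, payoff 11 + 17 = 28.
Best is N and J with total payoff 31.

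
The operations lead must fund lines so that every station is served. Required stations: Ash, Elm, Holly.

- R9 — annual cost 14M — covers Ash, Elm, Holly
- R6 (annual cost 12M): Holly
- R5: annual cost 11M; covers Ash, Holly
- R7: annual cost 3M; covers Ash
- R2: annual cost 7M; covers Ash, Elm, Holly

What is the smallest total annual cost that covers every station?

R2 alone covers Ash, Elm, Holly — every station.
Total annual cost: 7.
No cover costs less than 7.

7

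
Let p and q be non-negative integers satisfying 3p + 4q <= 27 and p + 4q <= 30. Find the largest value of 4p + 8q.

52

The continuous relaxation peaks at (0, 6.75) with value 54.00; rounding to a feasible lattice point costs some objective.
(p,q)=(1,6): 3·1+4·6=27≤27, 1·1+4·6=25≤30, objective 52.
(p,q)=(0,6): 3·0+4·6=24≤27, 1·0+4·6=24≤30, objective 48.
(p,q)=(2,5): 3·2+4·5=26≤27, 1·2+4·5=22≤30, objective 48.
Maximum is 52 at (p,q)=(1,6).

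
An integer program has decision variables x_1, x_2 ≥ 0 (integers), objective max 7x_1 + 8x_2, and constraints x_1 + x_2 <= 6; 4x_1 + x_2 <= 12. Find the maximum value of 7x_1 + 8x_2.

(x_1,x_2)=(0,6): 1·0+1·6=6≤6, 4·0+1·6=6≤12, objective 48.
(x_1,x_2)=(1,5): 1·1+1·5=6≤6, 4·1+1·5=9≤12, objective 47.
(x_1,x_2)=(0,5): 1·0+1·5=5≤6, 4·0+1·5=5≤12, objective 40.
Maximum is 48 at (x_1,x_2)=(0,6).

48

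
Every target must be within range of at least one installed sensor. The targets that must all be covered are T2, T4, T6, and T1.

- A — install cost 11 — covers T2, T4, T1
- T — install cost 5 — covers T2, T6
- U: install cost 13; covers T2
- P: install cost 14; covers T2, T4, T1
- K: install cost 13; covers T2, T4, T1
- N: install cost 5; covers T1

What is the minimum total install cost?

16

This is a weighted set-cover instance.
The greedy cost-per-new-target heuristic would pick T, N, and A for 21, but a cheaper cover exists.
Choose A and T: together they cover T2, T4, T6, T1 — every target.
Total install cost: 11 + 5 = 16.
No cover costs less than 16.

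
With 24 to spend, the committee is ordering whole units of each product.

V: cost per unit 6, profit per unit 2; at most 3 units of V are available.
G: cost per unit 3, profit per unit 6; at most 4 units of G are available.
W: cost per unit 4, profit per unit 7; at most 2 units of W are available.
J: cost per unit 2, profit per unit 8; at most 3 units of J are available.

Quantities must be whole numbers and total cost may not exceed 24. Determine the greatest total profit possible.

J has the best ratio (8/2); taking only J gives at most 3×8 = 24 (stopped by the supply cap of 3).
Mixing does better — 3×G, 2×W, and 3×J: cost 23 ≤ 24, profit 3·6 + 2·7 + 3·8 = 56.

56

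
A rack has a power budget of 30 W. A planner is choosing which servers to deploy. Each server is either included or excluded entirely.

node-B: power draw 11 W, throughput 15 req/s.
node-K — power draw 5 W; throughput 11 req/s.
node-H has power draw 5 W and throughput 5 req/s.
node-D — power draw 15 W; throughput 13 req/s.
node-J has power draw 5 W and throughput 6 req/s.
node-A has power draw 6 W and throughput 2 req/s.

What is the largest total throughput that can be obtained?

Allowing fractional choices, the relaxed optimum would be about 40.5, but servers are indivisible.
node-B + node-K + node-H + node-J: power draw 11 + 5 + 5 + 5 = 26 ≤ 30, throughput 15 + 11 + 5 + 6 = 37.
node-K + node-H + node-D + node-J: power draw 5 + 5 + 15 + 5 = 30 ≤ 30, throughput 11 + 5 + 13 + 6 = 35.
Best is node-B, node-K, node-H, and node-J with total throughput 37.

37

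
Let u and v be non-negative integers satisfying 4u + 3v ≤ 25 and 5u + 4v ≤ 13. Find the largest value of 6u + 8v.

The continuous relaxation peaks at (0, 3.25) with value 26.00; rounding to a feasible lattice point costs some objective.
(u,v)=(0,3): 4·0+3·3=9≤25, 5·0+4·3=12≤13, objective 24.
(u,v)=(1,2): 4·1+3·2=10≤25, 5·1+4·2=13≤13, objective 22.
No feasible integer point exceeds 24.

24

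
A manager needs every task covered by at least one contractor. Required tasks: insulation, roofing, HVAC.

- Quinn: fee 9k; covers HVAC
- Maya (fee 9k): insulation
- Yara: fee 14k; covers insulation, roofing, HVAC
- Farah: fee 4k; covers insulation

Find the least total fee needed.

This is a weighted set-cover instance.
Yara alone covers insulation, roofing, HVAC — every task.
Total fee: 14.

14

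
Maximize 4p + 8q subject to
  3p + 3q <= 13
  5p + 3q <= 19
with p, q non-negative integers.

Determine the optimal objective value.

32

The continuous relaxation peaks at (0, 4.33) with value 34.67; rounding to a feasible lattice point costs some objective.
(p,q)=(0,4): 3·0+3·4=12≤13, 5·0+3·4=12≤19, objective 32.
(p,q)=(1,3): 3·1+3·3=12≤13, 5·1+3·3=14≤19, objective 28.
The best lattice point is (0,4), giving 32.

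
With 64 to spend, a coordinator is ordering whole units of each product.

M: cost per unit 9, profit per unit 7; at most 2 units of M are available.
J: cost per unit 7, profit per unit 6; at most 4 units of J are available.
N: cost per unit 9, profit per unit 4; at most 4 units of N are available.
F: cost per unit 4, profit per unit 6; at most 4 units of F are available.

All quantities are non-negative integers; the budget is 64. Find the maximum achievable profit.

2×M, 3×J, 1×N, and 4×F: cost 64 ≤ 64, profit 2·7 + 3·6 + 1·4 + 4·6 = 60.
2×M, 4×J, and 4×F: cost 62 ≤ 64, profit 2·7 + 4·6 + 4·6 = 62.
Best is 62.

62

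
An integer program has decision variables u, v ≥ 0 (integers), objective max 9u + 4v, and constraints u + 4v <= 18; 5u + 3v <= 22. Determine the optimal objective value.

36

(u,v)=(4,0): 1·4+4·0=4≤18, 5·4+3·0=20≤22, objective 36.
(u,v)=(3,1): 1·3+4·1=7≤18, 5·3+3·1=18≤22, objective 31.
(u,v)=(3,0): 1·3+4·0=3≤18, 5·3+3·0=15≤22, objective 27.
The best lattice point is (4,0), giving 36.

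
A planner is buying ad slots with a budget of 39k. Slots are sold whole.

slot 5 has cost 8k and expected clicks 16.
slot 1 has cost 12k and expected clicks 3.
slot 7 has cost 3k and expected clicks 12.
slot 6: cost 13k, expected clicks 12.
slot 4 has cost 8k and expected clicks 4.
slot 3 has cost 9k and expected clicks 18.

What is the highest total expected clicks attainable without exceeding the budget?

slot 5 + slot 7 + slot 6 + slot 3: cost 8 + 3 + 13 + 9 = 33 ≤ 39, expected clicks 16 + 12 + 12 + 18 = 58.
slot 5 + slot 7 + slot 4 + slot 3: cost 8 + 3 + 8 + 9 = 28 ≤ 39, expected clicks 16 + 12 + 4 + 18 = 50.
slot 5 + slot 6 + slot 4 + slot 3: cost 8 + 13 + 8 + 9 = 38 ≤ 39, expected clicks 16 + 12 + 4 + 18 = 50.
Best is slot 5, slot 7, slot 6, and slot 3 with total expected clicks 58.

58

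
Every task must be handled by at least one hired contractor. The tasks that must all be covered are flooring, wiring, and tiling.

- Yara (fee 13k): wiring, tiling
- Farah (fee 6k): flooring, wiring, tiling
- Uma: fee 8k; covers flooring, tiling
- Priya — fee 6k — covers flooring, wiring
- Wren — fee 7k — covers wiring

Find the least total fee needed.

Farah alone covers flooring, wiring, tiling — every task.
Total fee: 6.
No cover costs less than 6.

6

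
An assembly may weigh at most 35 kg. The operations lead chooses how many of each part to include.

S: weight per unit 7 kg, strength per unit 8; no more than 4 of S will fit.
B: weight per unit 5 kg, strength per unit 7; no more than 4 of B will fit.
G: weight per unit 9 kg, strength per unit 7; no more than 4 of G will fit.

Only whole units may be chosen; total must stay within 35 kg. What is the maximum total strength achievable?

This is a bounded integer knapsack.
2×S and 4×B: weight 34 ≤ 35, strength 2·8 + 4·7 = 44.
4×S and 1×B: weight 33 ≤ 35, strength 4·8 + 1·7 = 39.
Best is 44.

44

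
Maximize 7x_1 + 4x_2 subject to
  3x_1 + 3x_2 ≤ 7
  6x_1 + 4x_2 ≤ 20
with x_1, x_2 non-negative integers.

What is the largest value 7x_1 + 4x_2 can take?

(x_1,x_2)=(2,0): 3·2+3·0=6≤7, 6·2+4·0=12≤20, objective 14.
(x_1,x_2)=(1,1): 3·1+3·1=6≤7, 6·1+4·1=10≤20, objective 11.
Maximum is 14 at (x_1,x_2)=(2,0).

14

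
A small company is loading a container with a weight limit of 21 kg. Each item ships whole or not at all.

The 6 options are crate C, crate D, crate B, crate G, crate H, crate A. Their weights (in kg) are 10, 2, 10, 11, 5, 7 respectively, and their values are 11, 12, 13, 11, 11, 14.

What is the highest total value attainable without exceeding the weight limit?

This is a 0-1 knapsack instance.
Allowing fractional choices, the relaxed optimum would be about 46.1, but items are indivisible.
crate D + crate H + crate A: weight 2 + 5 + 7 = 14 ≤ 21, value 12 + 11 + 14 = 37.
crate C + crate D + crate A: weight 10 + 2 + 7 = 19 ≤ 21, value 11 + 12 + 14 = 37.
crate D + crate B + crate A: weight 2 + 10 + 7 = 19 ≤ 21, value 12 + 13 + 14 = 39.
Best is crate D, crate B, and crate A with total value 39.

39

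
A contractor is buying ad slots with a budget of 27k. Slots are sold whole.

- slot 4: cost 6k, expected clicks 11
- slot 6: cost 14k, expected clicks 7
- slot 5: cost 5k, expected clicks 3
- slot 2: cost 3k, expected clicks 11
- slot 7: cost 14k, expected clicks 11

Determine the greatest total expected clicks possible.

33

slot 4 + slot 2 + slot 7: cost 6 + 3 + 14 = 23 ≤ 27, expected clicks 11 + 11 + 11 = 33.
slot 4 + slot 6 + slot 2: cost 6 + 14 + 3 = 23 ≤ 27, expected clicks 11 + 7 + 11 = 29.
slot 4 + slot 5 + slot 2: cost 6 + 5 + 3 = 14 ≤ 27, expected clicks 11 + 3 + 11 = 25.
Best is slot 4, slot 2, and slot 7 with total expected clicks 33.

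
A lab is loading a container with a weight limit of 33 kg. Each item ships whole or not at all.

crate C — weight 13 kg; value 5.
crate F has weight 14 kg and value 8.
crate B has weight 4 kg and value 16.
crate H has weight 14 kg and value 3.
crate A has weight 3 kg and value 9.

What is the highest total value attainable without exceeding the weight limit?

33

Allowing fractional choices, the relaxed optimum would be about 37.6, but items are indivisible.
crate F + crate B + crate A: weight 14 + 4 + 3 = 21 ≤ 33, value 8 + 16 + 9 = 33.
crate C + crate F + crate B: weight 13 + 14 + 4 = 31 ≤ 33, value 5 + 8 + 16 = 29.
crate C + crate B + crate A: weight 13 + 4 + 3 = 20 ≤ 33, value 5 + 16 + 9 = 30.
Best is crate F, crate B, and crate A with total value 33.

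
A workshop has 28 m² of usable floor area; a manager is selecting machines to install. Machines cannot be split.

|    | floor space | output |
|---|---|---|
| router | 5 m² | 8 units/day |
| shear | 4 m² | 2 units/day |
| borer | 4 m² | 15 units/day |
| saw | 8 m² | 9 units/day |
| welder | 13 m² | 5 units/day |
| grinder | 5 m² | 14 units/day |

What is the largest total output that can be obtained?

This is a 0-1 knapsack instance.
Take router, shear, borer, saw, and grinder: floor space 5 + 4 + 4 + 8 + 5 = 26 ≤ 28, output 8 + 2 + 15 + 9 + 14 = 48.
No other feasible combination does better.

48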